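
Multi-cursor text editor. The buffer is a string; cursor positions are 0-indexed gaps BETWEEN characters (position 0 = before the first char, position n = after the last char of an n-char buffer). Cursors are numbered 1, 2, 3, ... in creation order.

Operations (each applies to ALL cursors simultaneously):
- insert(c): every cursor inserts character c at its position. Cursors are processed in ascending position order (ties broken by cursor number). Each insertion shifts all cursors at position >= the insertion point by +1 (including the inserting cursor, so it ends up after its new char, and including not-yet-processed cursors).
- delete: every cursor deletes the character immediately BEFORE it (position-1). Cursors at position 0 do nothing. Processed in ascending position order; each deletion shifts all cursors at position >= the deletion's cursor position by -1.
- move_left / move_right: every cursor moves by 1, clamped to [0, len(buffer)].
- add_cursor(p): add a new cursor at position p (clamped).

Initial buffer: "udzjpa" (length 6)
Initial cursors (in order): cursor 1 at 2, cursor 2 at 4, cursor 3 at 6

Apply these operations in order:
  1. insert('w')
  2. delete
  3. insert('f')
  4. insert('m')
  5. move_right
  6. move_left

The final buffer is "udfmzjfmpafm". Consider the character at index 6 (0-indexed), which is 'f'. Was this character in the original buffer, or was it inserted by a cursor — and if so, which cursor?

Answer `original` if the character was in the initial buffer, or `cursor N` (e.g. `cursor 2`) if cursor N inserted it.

Answer: cursor 2

Derivation:
After op 1 (insert('w')): buffer="udwzjwpaw" (len 9), cursors c1@3 c2@6 c3@9, authorship ..1..2..3
After op 2 (delete): buffer="udzjpa" (len 6), cursors c1@2 c2@4 c3@6, authorship ......
After op 3 (insert('f')): buffer="udfzjfpaf" (len 9), cursors c1@3 c2@6 c3@9, authorship ..1..2..3
After op 4 (insert('m')): buffer="udfmzjfmpafm" (len 12), cursors c1@4 c2@8 c3@12, authorship ..11..22..33
After op 5 (move_right): buffer="udfmzjfmpafm" (len 12), cursors c1@5 c2@9 c3@12, authorship ..11..22..33
After op 6 (move_left): buffer="udfmzjfmpafm" (len 12), cursors c1@4 c2@8 c3@11, authorship ..11..22..33
Authorship (.=original, N=cursor N): . . 1 1 . . 2 2 . . 3 3
Index 6: author = 2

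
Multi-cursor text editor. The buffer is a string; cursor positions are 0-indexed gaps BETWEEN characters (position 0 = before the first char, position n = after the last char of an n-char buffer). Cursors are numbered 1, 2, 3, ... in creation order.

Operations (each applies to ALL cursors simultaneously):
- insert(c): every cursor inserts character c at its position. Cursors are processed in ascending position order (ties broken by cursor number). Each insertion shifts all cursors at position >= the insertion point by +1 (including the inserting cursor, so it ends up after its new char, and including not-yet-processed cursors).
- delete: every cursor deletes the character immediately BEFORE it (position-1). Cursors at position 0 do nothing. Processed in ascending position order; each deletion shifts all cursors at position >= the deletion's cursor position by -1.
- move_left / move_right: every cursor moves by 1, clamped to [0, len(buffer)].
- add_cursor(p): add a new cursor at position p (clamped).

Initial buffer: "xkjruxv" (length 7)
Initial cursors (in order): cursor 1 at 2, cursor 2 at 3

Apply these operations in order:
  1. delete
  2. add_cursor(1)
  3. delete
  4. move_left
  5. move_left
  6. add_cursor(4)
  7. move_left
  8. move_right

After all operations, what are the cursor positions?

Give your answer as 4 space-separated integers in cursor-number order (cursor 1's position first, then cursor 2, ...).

Answer: 1 1 1 4

Derivation:
After op 1 (delete): buffer="xruxv" (len 5), cursors c1@1 c2@1, authorship .....
After op 2 (add_cursor(1)): buffer="xruxv" (len 5), cursors c1@1 c2@1 c3@1, authorship .....
After op 3 (delete): buffer="ruxv" (len 4), cursors c1@0 c2@0 c3@0, authorship ....
After op 4 (move_left): buffer="ruxv" (len 4), cursors c1@0 c2@0 c3@0, authorship ....
After op 5 (move_left): buffer="ruxv" (len 4), cursors c1@0 c2@0 c3@0, authorship ....
After op 6 (add_cursor(4)): buffer="ruxv" (len 4), cursors c1@0 c2@0 c3@0 c4@4, authorship ....
After op 7 (move_left): buffer="ruxv" (len 4), cursors c1@0 c2@0 c3@0 c4@3, authorship ....
After op 8 (move_right): buffer="ruxv" (len 4), cursors c1@1 c2@1 c3@1 c4@4, authorship ....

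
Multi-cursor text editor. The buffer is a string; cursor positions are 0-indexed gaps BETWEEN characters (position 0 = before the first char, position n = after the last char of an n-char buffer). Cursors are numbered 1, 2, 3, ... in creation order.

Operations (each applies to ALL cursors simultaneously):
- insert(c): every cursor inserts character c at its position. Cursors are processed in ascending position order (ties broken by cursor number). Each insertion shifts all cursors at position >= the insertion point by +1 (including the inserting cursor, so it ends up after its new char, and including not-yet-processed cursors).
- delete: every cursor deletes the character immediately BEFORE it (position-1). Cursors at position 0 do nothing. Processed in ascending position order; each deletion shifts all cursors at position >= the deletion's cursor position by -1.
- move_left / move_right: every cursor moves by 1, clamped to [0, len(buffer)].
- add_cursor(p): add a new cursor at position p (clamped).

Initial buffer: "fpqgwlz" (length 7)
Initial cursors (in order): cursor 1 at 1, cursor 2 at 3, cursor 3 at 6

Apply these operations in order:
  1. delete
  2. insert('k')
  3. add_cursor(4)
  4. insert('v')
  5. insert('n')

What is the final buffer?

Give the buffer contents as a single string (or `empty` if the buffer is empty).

After op 1 (delete): buffer="pgwz" (len 4), cursors c1@0 c2@1 c3@3, authorship ....
After op 2 (insert('k')): buffer="kpkgwkz" (len 7), cursors c1@1 c2@3 c3@6, authorship 1.2..3.
After op 3 (add_cursor(4)): buffer="kpkgwkz" (len 7), cursors c1@1 c2@3 c4@4 c3@6, authorship 1.2..3.
After op 4 (insert('v')): buffer="kvpkvgvwkvz" (len 11), cursors c1@2 c2@5 c4@7 c3@10, authorship 11.22.4.33.
After op 5 (insert('n')): buffer="kvnpkvngvnwkvnz" (len 15), cursors c1@3 c2@7 c4@10 c3@14, authorship 111.222.44.333.

Answer: kvnpkvngvnwkvnz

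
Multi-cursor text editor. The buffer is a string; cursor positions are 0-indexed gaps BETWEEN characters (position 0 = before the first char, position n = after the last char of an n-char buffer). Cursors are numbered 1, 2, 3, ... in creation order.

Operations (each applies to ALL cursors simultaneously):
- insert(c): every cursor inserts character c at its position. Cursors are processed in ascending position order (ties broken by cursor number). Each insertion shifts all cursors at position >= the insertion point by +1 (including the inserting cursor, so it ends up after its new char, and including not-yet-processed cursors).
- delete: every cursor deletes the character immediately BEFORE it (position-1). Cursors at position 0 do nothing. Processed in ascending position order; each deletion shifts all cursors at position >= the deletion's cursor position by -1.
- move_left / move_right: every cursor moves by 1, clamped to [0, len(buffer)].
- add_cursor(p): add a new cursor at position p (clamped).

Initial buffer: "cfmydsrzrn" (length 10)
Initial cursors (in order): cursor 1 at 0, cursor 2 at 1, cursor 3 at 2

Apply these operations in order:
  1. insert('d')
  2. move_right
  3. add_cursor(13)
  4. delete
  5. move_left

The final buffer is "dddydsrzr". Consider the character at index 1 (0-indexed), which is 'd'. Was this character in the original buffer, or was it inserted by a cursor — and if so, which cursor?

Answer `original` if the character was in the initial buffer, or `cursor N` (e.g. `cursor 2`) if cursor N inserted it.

After op 1 (insert('d')): buffer="dcdfdmydsrzrn" (len 13), cursors c1@1 c2@3 c3@5, authorship 1.2.3........
After op 2 (move_right): buffer="dcdfdmydsrzrn" (len 13), cursors c1@2 c2@4 c3@6, authorship 1.2.3........
After op 3 (add_cursor(13)): buffer="dcdfdmydsrzrn" (len 13), cursors c1@2 c2@4 c3@6 c4@13, authorship 1.2.3........
After op 4 (delete): buffer="dddydsrzr" (len 9), cursors c1@1 c2@2 c3@3 c4@9, authorship 123......
After op 5 (move_left): buffer="dddydsrzr" (len 9), cursors c1@0 c2@1 c3@2 c4@8, authorship 123......
Authorship (.=original, N=cursor N): 1 2 3 . . . . . .
Index 1: author = 2

Answer: cursor 2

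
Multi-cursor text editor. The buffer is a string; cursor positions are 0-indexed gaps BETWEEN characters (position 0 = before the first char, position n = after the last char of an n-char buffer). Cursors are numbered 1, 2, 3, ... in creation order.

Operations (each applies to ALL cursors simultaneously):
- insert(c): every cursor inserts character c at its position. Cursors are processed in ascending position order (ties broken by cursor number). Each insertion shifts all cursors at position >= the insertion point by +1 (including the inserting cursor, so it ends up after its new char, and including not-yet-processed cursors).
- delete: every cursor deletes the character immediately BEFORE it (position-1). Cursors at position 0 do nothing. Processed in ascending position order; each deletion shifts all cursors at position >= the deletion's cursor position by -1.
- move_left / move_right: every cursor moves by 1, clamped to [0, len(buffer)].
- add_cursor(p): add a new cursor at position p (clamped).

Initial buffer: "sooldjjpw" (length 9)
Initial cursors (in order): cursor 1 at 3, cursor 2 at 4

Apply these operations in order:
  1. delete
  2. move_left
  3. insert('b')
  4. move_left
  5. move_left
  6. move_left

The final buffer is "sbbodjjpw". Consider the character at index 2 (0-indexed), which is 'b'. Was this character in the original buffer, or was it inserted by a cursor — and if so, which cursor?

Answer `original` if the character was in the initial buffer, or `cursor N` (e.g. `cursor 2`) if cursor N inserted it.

After op 1 (delete): buffer="sodjjpw" (len 7), cursors c1@2 c2@2, authorship .......
After op 2 (move_left): buffer="sodjjpw" (len 7), cursors c1@1 c2@1, authorship .......
After op 3 (insert('b')): buffer="sbbodjjpw" (len 9), cursors c1@3 c2@3, authorship .12......
After op 4 (move_left): buffer="sbbodjjpw" (len 9), cursors c1@2 c2@2, authorship .12......
After op 5 (move_left): buffer="sbbodjjpw" (len 9), cursors c1@1 c2@1, authorship .12......
After op 6 (move_left): buffer="sbbodjjpw" (len 9), cursors c1@0 c2@0, authorship .12......
Authorship (.=original, N=cursor N): . 1 2 . . . . . .
Index 2: author = 2

Answer: cursor 2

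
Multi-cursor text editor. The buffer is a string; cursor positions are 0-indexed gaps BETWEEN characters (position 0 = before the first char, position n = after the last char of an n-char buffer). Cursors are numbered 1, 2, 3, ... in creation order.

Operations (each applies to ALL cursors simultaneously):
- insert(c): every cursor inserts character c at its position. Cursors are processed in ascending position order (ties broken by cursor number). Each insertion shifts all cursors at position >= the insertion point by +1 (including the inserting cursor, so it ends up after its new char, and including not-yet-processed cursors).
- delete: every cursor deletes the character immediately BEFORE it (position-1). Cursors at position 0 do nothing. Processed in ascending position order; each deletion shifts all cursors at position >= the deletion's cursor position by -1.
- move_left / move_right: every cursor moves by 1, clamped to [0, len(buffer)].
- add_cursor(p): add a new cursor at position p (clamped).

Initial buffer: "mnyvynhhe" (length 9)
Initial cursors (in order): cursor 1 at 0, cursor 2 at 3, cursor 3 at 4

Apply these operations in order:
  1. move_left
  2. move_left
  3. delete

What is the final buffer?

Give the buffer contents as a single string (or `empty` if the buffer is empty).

Answer: yvynhhe

Derivation:
After op 1 (move_left): buffer="mnyvynhhe" (len 9), cursors c1@0 c2@2 c3@3, authorship .........
After op 2 (move_left): buffer="mnyvynhhe" (len 9), cursors c1@0 c2@1 c3@2, authorship .........
After op 3 (delete): buffer="yvynhhe" (len 7), cursors c1@0 c2@0 c3@0, authorship .......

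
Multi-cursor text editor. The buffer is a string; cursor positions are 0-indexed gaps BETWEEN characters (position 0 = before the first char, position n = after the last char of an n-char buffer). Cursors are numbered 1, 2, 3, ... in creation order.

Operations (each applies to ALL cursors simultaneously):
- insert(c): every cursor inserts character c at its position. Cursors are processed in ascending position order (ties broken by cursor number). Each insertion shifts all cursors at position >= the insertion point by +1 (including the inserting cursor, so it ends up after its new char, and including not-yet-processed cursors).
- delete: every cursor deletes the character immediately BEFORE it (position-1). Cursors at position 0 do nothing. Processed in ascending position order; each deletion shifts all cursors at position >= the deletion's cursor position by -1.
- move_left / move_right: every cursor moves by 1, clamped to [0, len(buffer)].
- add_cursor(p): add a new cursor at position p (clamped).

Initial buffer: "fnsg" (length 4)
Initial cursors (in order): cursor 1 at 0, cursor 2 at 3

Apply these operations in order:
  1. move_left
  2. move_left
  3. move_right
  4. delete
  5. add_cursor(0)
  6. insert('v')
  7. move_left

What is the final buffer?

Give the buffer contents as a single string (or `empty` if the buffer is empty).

After op 1 (move_left): buffer="fnsg" (len 4), cursors c1@0 c2@2, authorship ....
After op 2 (move_left): buffer="fnsg" (len 4), cursors c1@0 c2@1, authorship ....
After op 3 (move_right): buffer="fnsg" (len 4), cursors c1@1 c2@2, authorship ....
After op 4 (delete): buffer="sg" (len 2), cursors c1@0 c2@0, authorship ..
After op 5 (add_cursor(0)): buffer="sg" (len 2), cursors c1@0 c2@0 c3@0, authorship ..
After op 6 (insert('v')): buffer="vvvsg" (len 5), cursors c1@3 c2@3 c3@3, authorship 123..
After op 7 (move_left): buffer="vvvsg" (len 5), cursors c1@2 c2@2 c3@2, authorship 123..

Answer: vvvsg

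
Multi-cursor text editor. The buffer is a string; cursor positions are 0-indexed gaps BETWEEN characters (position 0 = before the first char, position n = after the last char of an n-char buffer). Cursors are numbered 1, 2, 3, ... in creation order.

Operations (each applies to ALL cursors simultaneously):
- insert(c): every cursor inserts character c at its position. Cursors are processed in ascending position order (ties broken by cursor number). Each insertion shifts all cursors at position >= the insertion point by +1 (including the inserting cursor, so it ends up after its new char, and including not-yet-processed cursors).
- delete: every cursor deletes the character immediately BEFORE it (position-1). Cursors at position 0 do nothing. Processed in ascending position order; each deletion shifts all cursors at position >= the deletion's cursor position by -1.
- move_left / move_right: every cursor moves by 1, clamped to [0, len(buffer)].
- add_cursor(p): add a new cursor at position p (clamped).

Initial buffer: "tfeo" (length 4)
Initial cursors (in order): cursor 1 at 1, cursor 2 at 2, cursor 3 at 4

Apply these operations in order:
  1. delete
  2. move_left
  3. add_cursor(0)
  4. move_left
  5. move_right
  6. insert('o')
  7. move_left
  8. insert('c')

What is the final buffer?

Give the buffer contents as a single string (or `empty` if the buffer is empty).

Answer: eooocccco

Derivation:
After op 1 (delete): buffer="e" (len 1), cursors c1@0 c2@0 c3@1, authorship .
After op 2 (move_left): buffer="e" (len 1), cursors c1@0 c2@0 c3@0, authorship .
After op 3 (add_cursor(0)): buffer="e" (len 1), cursors c1@0 c2@0 c3@0 c4@0, authorship .
After op 4 (move_left): buffer="e" (len 1), cursors c1@0 c2@0 c3@0 c4@0, authorship .
After op 5 (move_right): buffer="e" (len 1), cursors c1@1 c2@1 c3@1 c4@1, authorship .
After op 6 (insert('o')): buffer="eoooo" (len 5), cursors c1@5 c2@5 c3@5 c4@5, authorship .1234
After op 7 (move_left): buffer="eoooo" (len 5), cursors c1@4 c2@4 c3@4 c4@4, authorship .1234
After op 8 (insert('c')): buffer="eooocccco" (len 9), cursors c1@8 c2@8 c3@8 c4@8, authorship .12312344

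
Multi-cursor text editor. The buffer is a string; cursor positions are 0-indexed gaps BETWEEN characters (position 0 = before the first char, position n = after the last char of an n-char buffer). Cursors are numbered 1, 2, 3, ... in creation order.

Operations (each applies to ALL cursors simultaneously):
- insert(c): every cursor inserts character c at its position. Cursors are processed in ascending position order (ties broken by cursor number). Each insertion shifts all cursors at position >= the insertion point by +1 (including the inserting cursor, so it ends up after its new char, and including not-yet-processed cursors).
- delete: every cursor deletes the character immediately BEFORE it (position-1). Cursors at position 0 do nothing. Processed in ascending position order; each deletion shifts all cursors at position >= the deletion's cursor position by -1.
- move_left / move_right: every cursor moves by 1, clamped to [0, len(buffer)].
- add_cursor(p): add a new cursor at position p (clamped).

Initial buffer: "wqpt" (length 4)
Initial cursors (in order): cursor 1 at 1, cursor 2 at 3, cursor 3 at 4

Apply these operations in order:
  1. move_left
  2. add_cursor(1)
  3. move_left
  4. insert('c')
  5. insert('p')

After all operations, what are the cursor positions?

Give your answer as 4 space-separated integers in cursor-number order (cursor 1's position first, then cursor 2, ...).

After op 1 (move_left): buffer="wqpt" (len 4), cursors c1@0 c2@2 c3@3, authorship ....
After op 2 (add_cursor(1)): buffer="wqpt" (len 4), cursors c1@0 c4@1 c2@2 c3@3, authorship ....
After op 3 (move_left): buffer="wqpt" (len 4), cursors c1@0 c4@0 c2@1 c3@2, authorship ....
After op 4 (insert('c')): buffer="ccwcqcpt" (len 8), cursors c1@2 c4@2 c2@4 c3@6, authorship 14.2.3..
After op 5 (insert('p')): buffer="ccppwcpqcppt" (len 12), cursors c1@4 c4@4 c2@7 c3@10, authorship 1414.22.33..

Answer: 4 7 10 4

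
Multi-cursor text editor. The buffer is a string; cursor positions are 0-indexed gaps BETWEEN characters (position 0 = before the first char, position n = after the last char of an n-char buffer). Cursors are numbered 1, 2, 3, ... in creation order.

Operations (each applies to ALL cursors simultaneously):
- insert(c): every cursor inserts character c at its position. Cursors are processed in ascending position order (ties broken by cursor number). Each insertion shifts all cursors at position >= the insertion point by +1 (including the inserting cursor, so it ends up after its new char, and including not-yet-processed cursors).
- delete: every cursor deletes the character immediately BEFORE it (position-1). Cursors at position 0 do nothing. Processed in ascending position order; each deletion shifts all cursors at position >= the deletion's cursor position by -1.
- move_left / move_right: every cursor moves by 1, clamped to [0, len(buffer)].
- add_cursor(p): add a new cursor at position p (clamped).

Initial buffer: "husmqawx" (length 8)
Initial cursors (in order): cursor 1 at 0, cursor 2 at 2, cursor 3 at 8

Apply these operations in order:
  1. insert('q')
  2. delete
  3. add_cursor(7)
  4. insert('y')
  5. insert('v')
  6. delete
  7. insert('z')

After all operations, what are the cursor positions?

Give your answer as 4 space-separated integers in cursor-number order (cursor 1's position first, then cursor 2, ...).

Answer: 2 6 16 13

Derivation:
After op 1 (insert('q')): buffer="qhuqsmqawxq" (len 11), cursors c1@1 c2@4 c3@11, authorship 1..2......3
After op 2 (delete): buffer="husmqawx" (len 8), cursors c1@0 c2@2 c3@8, authorship ........
After op 3 (add_cursor(7)): buffer="husmqawx" (len 8), cursors c1@0 c2@2 c4@7 c3@8, authorship ........
After op 4 (insert('y')): buffer="yhuysmqawyxy" (len 12), cursors c1@1 c2@4 c4@10 c3@12, authorship 1..2.....4.3
After op 5 (insert('v')): buffer="yvhuyvsmqawyvxyv" (len 16), cursors c1@2 c2@6 c4@13 c3@16, authorship 11..22.....44.33
After op 6 (delete): buffer="yhuysmqawyxy" (len 12), cursors c1@1 c2@4 c4@10 c3@12, authorship 1..2.....4.3
After op 7 (insert('z')): buffer="yzhuyzsmqawyzxyz" (len 16), cursors c1@2 c2@6 c4@13 c3@16, authorship 11..22.....44.33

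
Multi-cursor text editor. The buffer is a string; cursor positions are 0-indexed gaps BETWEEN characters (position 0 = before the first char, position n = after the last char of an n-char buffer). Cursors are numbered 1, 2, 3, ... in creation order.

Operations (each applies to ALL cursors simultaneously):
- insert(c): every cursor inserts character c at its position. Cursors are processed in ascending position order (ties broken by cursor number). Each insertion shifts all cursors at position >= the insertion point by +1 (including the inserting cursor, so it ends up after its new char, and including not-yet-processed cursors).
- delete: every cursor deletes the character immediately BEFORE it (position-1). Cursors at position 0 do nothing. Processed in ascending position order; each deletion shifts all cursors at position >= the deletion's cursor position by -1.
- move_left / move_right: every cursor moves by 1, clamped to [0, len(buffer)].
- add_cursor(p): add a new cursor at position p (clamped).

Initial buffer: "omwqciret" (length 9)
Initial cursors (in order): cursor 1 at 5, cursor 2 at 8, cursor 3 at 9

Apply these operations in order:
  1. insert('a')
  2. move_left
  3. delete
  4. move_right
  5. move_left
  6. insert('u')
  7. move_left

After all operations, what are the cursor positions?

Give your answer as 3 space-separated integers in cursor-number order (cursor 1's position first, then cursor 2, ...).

After op 1 (insert('a')): buffer="omwqcaireata" (len 12), cursors c1@6 c2@10 c3@12, authorship .....1...2.3
After op 2 (move_left): buffer="omwqcaireata" (len 12), cursors c1@5 c2@9 c3@11, authorship .....1...2.3
After op 3 (delete): buffer="omwqairaa" (len 9), cursors c1@4 c2@7 c3@8, authorship ....1..23
After op 4 (move_right): buffer="omwqairaa" (len 9), cursors c1@5 c2@8 c3@9, authorship ....1..23
After op 5 (move_left): buffer="omwqairaa" (len 9), cursors c1@4 c2@7 c3@8, authorship ....1..23
After op 6 (insert('u')): buffer="omwquairuaua" (len 12), cursors c1@5 c2@9 c3@11, authorship ....11..2233
After op 7 (move_left): buffer="omwquairuaua" (len 12), cursors c1@4 c2@8 c3@10, authorship ....11..2233

Answer: 4 8 10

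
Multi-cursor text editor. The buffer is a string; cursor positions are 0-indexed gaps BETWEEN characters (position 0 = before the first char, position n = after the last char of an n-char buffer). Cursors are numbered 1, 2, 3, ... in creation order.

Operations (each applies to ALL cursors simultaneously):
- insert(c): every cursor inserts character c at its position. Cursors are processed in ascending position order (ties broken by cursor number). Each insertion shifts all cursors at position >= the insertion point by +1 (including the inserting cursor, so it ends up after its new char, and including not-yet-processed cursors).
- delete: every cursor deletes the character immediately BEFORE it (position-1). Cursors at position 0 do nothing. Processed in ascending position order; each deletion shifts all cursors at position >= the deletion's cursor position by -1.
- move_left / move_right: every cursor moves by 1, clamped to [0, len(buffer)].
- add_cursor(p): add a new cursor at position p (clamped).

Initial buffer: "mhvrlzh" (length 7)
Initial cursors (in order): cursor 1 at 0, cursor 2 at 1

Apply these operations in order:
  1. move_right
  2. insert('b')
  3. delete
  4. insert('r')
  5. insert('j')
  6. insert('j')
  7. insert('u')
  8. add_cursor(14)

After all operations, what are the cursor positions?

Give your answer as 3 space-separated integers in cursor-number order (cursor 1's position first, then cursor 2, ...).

After op 1 (move_right): buffer="mhvrlzh" (len 7), cursors c1@1 c2@2, authorship .......
After op 2 (insert('b')): buffer="mbhbvrlzh" (len 9), cursors c1@2 c2@4, authorship .1.2.....
After op 3 (delete): buffer="mhvrlzh" (len 7), cursors c1@1 c2@2, authorship .......
After op 4 (insert('r')): buffer="mrhrvrlzh" (len 9), cursors c1@2 c2@4, authorship .1.2.....
After op 5 (insert('j')): buffer="mrjhrjvrlzh" (len 11), cursors c1@3 c2@6, authorship .11.22.....
After op 6 (insert('j')): buffer="mrjjhrjjvrlzh" (len 13), cursors c1@4 c2@8, authorship .111.222.....
After op 7 (insert('u')): buffer="mrjjuhrjjuvrlzh" (len 15), cursors c1@5 c2@10, authorship .1111.2222.....
After op 8 (add_cursor(14)): buffer="mrjjuhrjjuvrlzh" (len 15), cursors c1@5 c2@10 c3@14, authorship .1111.2222.....

Answer: 5 10 14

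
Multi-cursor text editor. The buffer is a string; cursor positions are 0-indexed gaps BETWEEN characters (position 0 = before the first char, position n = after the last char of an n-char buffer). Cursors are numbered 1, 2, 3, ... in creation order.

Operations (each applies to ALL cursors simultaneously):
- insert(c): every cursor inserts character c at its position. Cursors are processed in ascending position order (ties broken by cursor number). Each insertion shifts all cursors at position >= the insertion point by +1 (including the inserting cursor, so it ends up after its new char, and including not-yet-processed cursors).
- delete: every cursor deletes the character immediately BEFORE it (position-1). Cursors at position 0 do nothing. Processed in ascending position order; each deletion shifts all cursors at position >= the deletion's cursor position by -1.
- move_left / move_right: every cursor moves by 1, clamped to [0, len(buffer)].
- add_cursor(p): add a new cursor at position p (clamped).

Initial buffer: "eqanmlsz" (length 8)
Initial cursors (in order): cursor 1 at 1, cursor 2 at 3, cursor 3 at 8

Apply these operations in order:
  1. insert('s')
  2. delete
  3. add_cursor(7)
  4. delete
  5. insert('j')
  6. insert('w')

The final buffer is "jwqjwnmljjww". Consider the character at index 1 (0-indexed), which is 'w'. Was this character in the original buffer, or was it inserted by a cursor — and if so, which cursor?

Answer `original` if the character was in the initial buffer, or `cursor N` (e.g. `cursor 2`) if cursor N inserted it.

Answer: cursor 1

Derivation:
After op 1 (insert('s')): buffer="esqasnmlszs" (len 11), cursors c1@2 c2@5 c3@11, authorship .1..2.....3
After op 2 (delete): buffer="eqanmlsz" (len 8), cursors c1@1 c2@3 c3@8, authorship ........
After op 3 (add_cursor(7)): buffer="eqanmlsz" (len 8), cursors c1@1 c2@3 c4@7 c3@8, authorship ........
After op 4 (delete): buffer="qnml" (len 4), cursors c1@0 c2@1 c3@4 c4@4, authorship ....
After op 5 (insert('j')): buffer="jqjnmljj" (len 8), cursors c1@1 c2@3 c3@8 c4@8, authorship 1.2...34
After op 6 (insert('w')): buffer="jwqjwnmljjww" (len 12), cursors c1@2 c2@5 c3@12 c4@12, authorship 11.22...3434
Authorship (.=original, N=cursor N): 1 1 . 2 2 . . . 3 4 3 4
Index 1: author = 1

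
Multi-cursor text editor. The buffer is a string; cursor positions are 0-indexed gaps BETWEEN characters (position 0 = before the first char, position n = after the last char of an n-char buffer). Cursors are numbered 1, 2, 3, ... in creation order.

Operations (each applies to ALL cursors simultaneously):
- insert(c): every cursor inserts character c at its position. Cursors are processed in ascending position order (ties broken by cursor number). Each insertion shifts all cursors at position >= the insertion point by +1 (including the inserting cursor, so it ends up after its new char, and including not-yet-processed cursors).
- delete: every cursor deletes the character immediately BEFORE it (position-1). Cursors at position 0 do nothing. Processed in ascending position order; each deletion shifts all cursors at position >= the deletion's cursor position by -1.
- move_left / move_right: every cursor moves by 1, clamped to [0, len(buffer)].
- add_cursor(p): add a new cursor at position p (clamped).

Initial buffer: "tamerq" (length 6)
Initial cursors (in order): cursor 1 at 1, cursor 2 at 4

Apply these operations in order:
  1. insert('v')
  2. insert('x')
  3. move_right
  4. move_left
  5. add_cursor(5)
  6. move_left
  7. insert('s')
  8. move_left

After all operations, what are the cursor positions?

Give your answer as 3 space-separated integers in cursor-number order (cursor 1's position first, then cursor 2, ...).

After op 1 (insert('v')): buffer="tvamevrq" (len 8), cursors c1@2 c2@6, authorship .1...2..
After op 2 (insert('x')): buffer="tvxamevxrq" (len 10), cursors c1@3 c2@8, authorship .11...22..
After op 3 (move_right): buffer="tvxamevxrq" (len 10), cursors c1@4 c2@9, authorship .11...22..
After op 4 (move_left): buffer="tvxamevxrq" (len 10), cursors c1@3 c2@8, authorship .11...22..
After op 5 (add_cursor(5)): buffer="tvxamevxrq" (len 10), cursors c1@3 c3@5 c2@8, authorship .11...22..
After op 6 (move_left): buffer="tvxamevxrq" (len 10), cursors c1@2 c3@4 c2@7, authorship .11...22..
After op 7 (insert('s')): buffer="tvsxasmevsxrq" (len 13), cursors c1@3 c3@6 c2@10, authorship .111.3..222..
After op 8 (move_left): buffer="tvsxasmevsxrq" (len 13), cursors c1@2 c3@5 c2@9, authorship .111.3..222..

Answer: 2 9 5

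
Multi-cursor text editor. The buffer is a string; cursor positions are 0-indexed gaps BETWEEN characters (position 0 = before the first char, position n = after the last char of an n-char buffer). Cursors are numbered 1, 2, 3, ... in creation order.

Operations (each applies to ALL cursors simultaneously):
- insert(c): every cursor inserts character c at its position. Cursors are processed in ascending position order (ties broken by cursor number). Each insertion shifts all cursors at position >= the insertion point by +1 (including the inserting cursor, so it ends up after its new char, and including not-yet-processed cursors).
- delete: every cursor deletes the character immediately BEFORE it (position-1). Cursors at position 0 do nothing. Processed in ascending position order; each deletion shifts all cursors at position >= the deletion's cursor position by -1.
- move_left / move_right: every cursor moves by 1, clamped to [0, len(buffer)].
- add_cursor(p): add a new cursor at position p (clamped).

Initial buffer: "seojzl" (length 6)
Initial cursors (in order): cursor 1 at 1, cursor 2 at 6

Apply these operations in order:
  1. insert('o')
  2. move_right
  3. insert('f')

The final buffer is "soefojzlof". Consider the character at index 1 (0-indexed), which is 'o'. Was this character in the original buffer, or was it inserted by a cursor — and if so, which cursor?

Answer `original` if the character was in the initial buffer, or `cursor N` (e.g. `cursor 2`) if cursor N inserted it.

After op 1 (insert('o')): buffer="soeojzlo" (len 8), cursors c1@2 c2@8, authorship .1.....2
After op 2 (move_right): buffer="soeojzlo" (len 8), cursors c1@3 c2@8, authorship .1.....2
After op 3 (insert('f')): buffer="soefojzlof" (len 10), cursors c1@4 c2@10, authorship .1.1....22
Authorship (.=original, N=cursor N): . 1 . 1 . . . . 2 2
Index 1: author = 1

Answer: cursor 1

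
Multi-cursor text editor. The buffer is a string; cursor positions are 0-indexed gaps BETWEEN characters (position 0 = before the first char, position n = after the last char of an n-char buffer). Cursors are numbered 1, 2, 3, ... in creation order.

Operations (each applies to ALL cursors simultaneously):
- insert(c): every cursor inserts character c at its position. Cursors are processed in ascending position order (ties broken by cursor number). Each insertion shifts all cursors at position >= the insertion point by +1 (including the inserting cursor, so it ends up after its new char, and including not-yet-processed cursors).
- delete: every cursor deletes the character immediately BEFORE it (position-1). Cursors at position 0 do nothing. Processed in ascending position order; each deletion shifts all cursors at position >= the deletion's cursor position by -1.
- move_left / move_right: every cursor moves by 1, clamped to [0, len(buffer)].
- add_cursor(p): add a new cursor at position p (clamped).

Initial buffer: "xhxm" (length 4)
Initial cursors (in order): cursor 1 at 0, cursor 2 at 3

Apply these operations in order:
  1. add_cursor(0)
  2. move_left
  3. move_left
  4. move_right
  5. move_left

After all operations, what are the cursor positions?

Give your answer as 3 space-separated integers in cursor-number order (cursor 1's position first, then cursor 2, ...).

Answer: 0 1 0

Derivation:
After op 1 (add_cursor(0)): buffer="xhxm" (len 4), cursors c1@0 c3@0 c2@3, authorship ....
After op 2 (move_left): buffer="xhxm" (len 4), cursors c1@0 c3@0 c2@2, authorship ....
After op 3 (move_left): buffer="xhxm" (len 4), cursors c1@0 c3@0 c2@1, authorship ....
After op 4 (move_right): buffer="xhxm" (len 4), cursors c1@1 c3@1 c2@2, authorship ....
After op 5 (move_left): buffer="xhxm" (len 4), cursors c1@0 c3@0 c2@1, authorship ....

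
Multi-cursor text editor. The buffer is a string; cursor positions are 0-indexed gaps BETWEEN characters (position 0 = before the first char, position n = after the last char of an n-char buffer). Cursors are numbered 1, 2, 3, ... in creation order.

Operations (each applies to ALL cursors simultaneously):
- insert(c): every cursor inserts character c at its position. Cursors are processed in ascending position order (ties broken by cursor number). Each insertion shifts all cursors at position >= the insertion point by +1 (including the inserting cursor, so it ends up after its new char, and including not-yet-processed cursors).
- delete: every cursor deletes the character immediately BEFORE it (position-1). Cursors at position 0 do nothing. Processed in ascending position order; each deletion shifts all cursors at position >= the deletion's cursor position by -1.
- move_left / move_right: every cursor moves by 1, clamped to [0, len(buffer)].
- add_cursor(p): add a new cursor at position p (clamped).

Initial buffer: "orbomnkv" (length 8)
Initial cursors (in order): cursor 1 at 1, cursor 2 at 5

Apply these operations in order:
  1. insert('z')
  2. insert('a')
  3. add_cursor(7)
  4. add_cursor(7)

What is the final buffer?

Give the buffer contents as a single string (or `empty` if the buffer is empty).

Answer: ozarbomzankv

Derivation:
After op 1 (insert('z')): buffer="ozrbomznkv" (len 10), cursors c1@2 c2@7, authorship .1....2...
After op 2 (insert('a')): buffer="ozarbomzankv" (len 12), cursors c1@3 c2@9, authorship .11....22...
After op 3 (add_cursor(7)): buffer="ozarbomzankv" (len 12), cursors c1@3 c3@7 c2@9, authorship .11....22...
After op 4 (add_cursor(7)): buffer="ozarbomzankv" (len 12), cursors c1@3 c3@7 c4@7 c2@9, authorship .11....22...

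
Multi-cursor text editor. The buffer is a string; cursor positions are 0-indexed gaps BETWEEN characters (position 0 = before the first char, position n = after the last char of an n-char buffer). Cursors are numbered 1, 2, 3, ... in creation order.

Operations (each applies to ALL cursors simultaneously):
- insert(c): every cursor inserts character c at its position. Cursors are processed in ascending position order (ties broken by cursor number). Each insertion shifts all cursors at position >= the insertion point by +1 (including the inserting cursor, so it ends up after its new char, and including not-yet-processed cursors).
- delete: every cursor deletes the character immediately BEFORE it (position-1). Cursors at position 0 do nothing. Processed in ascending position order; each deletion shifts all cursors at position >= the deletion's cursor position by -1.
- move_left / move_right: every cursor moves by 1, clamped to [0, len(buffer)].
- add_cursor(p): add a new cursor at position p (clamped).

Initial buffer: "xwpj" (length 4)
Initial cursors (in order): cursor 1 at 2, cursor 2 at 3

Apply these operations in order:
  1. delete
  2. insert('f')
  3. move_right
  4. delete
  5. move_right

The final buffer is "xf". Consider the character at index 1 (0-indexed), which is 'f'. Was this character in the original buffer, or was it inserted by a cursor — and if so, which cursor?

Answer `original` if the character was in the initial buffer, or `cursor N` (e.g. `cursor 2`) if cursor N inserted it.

After op 1 (delete): buffer="xj" (len 2), cursors c1@1 c2@1, authorship ..
After op 2 (insert('f')): buffer="xffj" (len 4), cursors c1@3 c2@3, authorship .12.
After op 3 (move_right): buffer="xffj" (len 4), cursors c1@4 c2@4, authorship .12.
After op 4 (delete): buffer="xf" (len 2), cursors c1@2 c2@2, authorship .1
After op 5 (move_right): buffer="xf" (len 2), cursors c1@2 c2@2, authorship .1
Authorship (.=original, N=cursor N): . 1
Index 1: author = 1

Answer: cursor 1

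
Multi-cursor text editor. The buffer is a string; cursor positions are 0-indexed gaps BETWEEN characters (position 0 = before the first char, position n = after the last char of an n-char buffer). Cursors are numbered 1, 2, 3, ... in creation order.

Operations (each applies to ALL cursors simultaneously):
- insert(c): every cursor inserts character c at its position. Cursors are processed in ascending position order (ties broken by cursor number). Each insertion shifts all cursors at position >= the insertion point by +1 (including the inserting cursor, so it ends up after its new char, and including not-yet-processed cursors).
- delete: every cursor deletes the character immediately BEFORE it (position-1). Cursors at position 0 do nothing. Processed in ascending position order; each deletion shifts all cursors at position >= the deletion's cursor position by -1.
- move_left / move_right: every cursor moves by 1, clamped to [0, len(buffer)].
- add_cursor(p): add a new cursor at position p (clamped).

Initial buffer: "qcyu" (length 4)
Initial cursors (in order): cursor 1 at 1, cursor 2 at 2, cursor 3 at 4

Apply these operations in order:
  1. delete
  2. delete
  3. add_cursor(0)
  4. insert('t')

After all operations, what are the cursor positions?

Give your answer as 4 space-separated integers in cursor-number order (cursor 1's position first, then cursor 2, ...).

Answer: 4 4 4 4

Derivation:
After op 1 (delete): buffer="y" (len 1), cursors c1@0 c2@0 c3@1, authorship .
After op 2 (delete): buffer="" (len 0), cursors c1@0 c2@0 c3@0, authorship 
After op 3 (add_cursor(0)): buffer="" (len 0), cursors c1@0 c2@0 c3@0 c4@0, authorship 
After op 4 (insert('t')): buffer="tttt" (len 4), cursors c1@4 c2@4 c3@4 c4@4, authorship 1234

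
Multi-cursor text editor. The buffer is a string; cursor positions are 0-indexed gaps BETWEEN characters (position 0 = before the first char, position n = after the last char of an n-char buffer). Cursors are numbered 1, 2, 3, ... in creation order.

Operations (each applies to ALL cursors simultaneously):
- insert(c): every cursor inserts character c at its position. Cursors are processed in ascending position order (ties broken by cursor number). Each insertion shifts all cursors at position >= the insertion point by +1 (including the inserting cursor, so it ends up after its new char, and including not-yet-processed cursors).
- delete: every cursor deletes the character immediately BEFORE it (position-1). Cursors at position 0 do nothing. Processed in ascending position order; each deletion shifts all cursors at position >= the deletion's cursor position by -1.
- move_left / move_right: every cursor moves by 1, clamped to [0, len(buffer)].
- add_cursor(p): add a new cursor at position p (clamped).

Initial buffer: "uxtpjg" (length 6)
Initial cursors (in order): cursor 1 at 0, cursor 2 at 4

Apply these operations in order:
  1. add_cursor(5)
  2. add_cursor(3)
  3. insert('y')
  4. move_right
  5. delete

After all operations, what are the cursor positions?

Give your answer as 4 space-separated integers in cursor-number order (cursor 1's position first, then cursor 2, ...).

After op 1 (add_cursor(5)): buffer="uxtpjg" (len 6), cursors c1@0 c2@4 c3@5, authorship ......
After op 2 (add_cursor(3)): buffer="uxtpjg" (len 6), cursors c1@0 c4@3 c2@4 c3@5, authorship ......
After op 3 (insert('y')): buffer="yuxtypyjyg" (len 10), cursors c1@1 c4@5 c2@7 c3@9, authorship 1...4.2.3.
After op 4 (move_right): buffer="yuxtypyjyg" (len 10), cursors c1@2 c4@6 c2@8 c3@10, authorship 1...4.2.3.
After op 5 (delete): buffer="yxtyyy" (len 6), cursors c1@1 c4@4 c2@5 c3@6, authorship 1..423

Answer: 1 5 6 4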